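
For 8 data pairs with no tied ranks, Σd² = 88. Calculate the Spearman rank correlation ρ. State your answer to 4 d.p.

ρ = 1 − 6Σd² / [n(n²−1)] = 1 − 6×88 / (8×63)
  = 1 − 528/504 = 1 − 1.04762 ≈ -0.0476

-0.0476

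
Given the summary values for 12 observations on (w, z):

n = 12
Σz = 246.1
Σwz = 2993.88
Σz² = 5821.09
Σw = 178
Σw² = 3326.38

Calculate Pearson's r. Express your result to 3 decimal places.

r = (nΣwz − ΣwΣz) / √[(nΣw² − (Σw)²)(nΣz² − (Σz)²)]
Numerator: 12×2993.88 − 178×246.1 = -7879.24
Denominator: √[(39916.56 − 31684)(69853.08 − 60565.21)] = √[8232.56 × 9287.87] = 8744.3094
r = -7879.24 / 8744.3094 ≈ -0.901

-0.901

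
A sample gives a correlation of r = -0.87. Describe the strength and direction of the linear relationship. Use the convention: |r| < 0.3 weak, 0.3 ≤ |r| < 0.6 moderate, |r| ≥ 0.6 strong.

r = -0.87 < 0 so the relationship is negative.
|r| = 0.87, which falls in the strong range.

strong negative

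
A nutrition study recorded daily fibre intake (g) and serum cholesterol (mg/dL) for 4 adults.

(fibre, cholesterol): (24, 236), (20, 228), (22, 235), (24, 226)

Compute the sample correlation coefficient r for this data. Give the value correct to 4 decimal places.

0.1918

n = 4, Σx = 90, Σy = 925, Σx² = 2036, Σy² = 213981, Σxy = 20818
nΣxy − ΣxΣy = 83272 − 83250 = 22
nΣx² − (Σx)² = 8144 − 8100 = 44; nΣy² − (Σy)² = 855924 − 855625 = 299
r = 22 / √(44 × 299) = 22 / 114.6996 ≈ 0.1918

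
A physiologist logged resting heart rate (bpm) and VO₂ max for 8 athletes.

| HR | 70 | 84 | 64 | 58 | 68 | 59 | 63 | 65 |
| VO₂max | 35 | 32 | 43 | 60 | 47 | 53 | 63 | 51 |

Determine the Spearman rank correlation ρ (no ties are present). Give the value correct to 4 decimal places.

-0.8571

Rank HR: 7, 8, 4, 1, 6, 2, 3, 5
Rank VO₂max: 2, 1, 3, 7, 4, 6, 8, 5
d = rank(HR) − rank(VO₂max): 5, 7, 1, -6, 2, -4, -5, 0; Σd² = 156
ρ = 1 − 6Σd² / [n(n²−1)] = 1 − 6×156 / (8×63) = 1 − 936/504 ≈ -0.8571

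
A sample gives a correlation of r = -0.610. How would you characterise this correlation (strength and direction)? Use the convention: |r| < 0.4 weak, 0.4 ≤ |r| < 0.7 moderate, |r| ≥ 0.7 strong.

moderate negative

r = -0.610 < 0 so the relationship is negative.
|r| = 0.610, which falls in the moderate range.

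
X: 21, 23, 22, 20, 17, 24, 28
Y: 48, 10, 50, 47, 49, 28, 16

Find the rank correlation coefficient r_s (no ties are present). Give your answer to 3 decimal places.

-0.643

Rank X: 3, 5, 4, 2, 1, 6, 7
Rank Y: 5, 1, 7, 4, 6, 3, 2
d = rank(X) − rank(Y): -2, 4, -3, -2, -5, 3, 5; Σd² = 92
ρ = 1 − 6Σd² / [n(n²−1)] = 1 − 6×92 / (7×48) = 1 − 552/336 ≈ -0.643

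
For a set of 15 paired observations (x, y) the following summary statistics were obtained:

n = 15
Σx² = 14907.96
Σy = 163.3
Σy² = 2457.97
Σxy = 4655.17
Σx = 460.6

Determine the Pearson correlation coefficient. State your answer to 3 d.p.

r = (nΣxy − ΣxΣy) / √[(nΣx² − (Σx)²)(nΣy² − (Σy)²)]
Numerator: 15×4655.17 − 460.6×163.3 = -5388.43
Denominator: √[(223619.4 − 212152.36)(36869.55 − 26666.89)] = √[11467.04 × 10202.66] = 10816.3908
r = -5388.43 / 10816.3908 ≈ -0.498

-0.498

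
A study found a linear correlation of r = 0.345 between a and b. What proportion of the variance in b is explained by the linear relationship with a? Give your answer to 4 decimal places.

0.1190

r² = (0.345)² = 0.1190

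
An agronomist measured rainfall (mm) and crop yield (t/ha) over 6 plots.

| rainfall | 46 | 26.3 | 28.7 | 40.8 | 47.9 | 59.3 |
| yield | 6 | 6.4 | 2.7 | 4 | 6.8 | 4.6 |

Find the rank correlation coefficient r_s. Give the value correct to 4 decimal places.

0.2000

Rank rainfall: 4, 1, 2, 3, 5, 6
Rank yield: 4, 5, 1, 2, 6, 3
d = rank(rainfall) − rank(yield): 0, -4, 1, 1, -1, 3; Σd² = 28
ρ = 1 − 6Σd² / [n(n²−1)] = 1 − 6×28 / (6×35) = 1 − 168/210 ≈ 0.2000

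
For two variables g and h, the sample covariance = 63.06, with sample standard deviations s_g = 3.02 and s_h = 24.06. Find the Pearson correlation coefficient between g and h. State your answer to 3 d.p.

r = Cov(g,h) / (s_g · s_h) = 63.06 / (3.02 × 24.06)
  = 63.06 / 72.6612 ≈ 0.868

0.868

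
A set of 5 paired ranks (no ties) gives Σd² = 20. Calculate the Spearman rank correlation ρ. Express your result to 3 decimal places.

ρ = 1 − 6Σd² / [n(n²−1)] = 1 − 6×20 / (5×24)
  = 1 − 120/120 = 1 − 1.0000 ≈ 0.000

0.000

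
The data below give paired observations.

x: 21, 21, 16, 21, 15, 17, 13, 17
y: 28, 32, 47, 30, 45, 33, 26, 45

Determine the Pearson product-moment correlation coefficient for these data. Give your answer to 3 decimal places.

n = 8, Σx = 141, Σy = 286, Σx² = 2551, Σy² = 10732, Σxy = 4981
nΣxy − ΣxΣy = 39848 − 40326 = -478
nΣx² − (Σx)² = 20408 − 19881 = 527; nΣy² − (Σy)² = 85856 − 81796 = 4060
r = -478 / √(527 × 4060) = -478 / 1462.7440 ≈ -0.327

-0.327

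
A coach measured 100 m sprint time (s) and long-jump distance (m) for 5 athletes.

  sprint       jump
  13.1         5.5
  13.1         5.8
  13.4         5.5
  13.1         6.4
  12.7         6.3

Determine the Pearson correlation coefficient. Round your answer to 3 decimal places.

n = 5, Σx = 65.4, Σy = 29.5, Σx² = 855.68, Σy² = 174.79, Σxy = 385.58
nΣxy − ΣxΣy = 1927.9 − 1929.3 = -1.4
nΣx² − (Σx)² = 4278.4 − 4277.16 = 1.24; nΣy² − (Σy)² = 873.95 − 870.25 = 3.7
r = -1.4 / √(1.24 × 3.7) = -1.4 / 2.1420 ≈ -0.654

-0.654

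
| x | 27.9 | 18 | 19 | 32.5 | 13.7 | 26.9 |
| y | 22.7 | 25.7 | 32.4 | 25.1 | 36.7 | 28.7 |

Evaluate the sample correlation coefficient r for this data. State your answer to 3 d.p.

n = 6, Σx = 138, Σy = 171.3, Σx² = 3430.96, Σy² = 5026.13, Σxy = 3802.1
nΣxy − ΣxΣy = 22812.6 − 23639.4 = -826.8
nΣx² − (Σx)² = 20585.76 − 19044 = 1541.76; nΣy² − (Σy)² = 30156.78 − 29343.69 = 813.09
r = -826.8 / √(1541.76 × 813.09) = -826.8 / 1119.6382 ≈ -0.738

-0.738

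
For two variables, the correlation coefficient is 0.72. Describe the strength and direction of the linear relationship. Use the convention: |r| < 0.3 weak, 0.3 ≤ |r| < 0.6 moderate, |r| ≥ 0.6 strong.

r = 0.72 > 0 so the relationship is positive.
|r| = 0.72, which falls in the strong range.

strong positive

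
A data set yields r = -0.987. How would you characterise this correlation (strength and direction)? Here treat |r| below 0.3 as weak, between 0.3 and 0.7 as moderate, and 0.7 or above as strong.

strong negative

r = -0.987 < 0 so the relationship is negative.
|r| = 0.987, which falls in the strong range.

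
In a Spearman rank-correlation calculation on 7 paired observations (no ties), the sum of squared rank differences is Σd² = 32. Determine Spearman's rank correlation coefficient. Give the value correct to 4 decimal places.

ρ = 1 − 6Σd² / [n(n²−1)] = 1 − 6×32 / (7×48)
  = 1 − 192/336 = 1 − 0.57143 ≈ 0.4286

0.4286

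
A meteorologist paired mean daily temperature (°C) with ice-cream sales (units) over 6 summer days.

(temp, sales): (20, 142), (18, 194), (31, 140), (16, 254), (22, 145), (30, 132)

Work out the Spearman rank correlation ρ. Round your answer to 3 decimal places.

Rank temp: 3, 2, 6, 1, 4, 5
Rank sales: 3, 5, 2, 6, 4, 1
d = rank(temp) − rank(sales): 0, -3, 4, -5, 0, 4; Σd² = 66
ρ = 1 − 6Σd² / [n(n²−1)] = 1 − 6×66 / (6×35) = 1 − 396/210 ≈ -0.886

-0.886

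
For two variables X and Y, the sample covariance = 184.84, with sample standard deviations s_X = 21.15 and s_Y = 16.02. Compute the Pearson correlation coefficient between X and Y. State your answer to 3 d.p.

0.546

r = Cov(X,Y) / (s_X · s_Y) = 184.84 / (21.15 × 16.02)
  = 184.84 / 338.8230 ≈ 0.546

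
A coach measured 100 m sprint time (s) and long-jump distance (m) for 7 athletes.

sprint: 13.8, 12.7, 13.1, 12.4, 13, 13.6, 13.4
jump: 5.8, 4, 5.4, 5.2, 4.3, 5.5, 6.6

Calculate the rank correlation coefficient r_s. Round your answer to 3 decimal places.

0.786

Rank sprint: 7, 2, 4, 1, 3, 6, 5
Rank jump: 6, 1, 4, 3, 2, 5, 7
d = rank(sprint) − rank(jump): 1, 1, 0, -2, 1, 1, -2; Σd² = 12
ρ = 1 − 6Σd² / [n(n²−1)] = 1 − 6×12 / (7×48) = 1 − 72/336 ≈ 0.786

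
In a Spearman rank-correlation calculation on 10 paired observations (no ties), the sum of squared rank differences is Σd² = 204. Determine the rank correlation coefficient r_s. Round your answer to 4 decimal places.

ρ = 1 − 6Σd² / [n(n²−1)] = 1 − 6×204 / (10×99)
  = 1 − 1224/990 = 1 − 1.23636 ≈ -0.2364

-0.2364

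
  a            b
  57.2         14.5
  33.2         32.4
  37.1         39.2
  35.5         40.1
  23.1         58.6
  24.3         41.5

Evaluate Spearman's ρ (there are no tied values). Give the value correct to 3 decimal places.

Rank a: 6, 3, 5, 4, 1, 2
Rank b: 1, 2, 3, 4, 6, 5
d = rank(a) − rank(b): 5, 1, 2, 0, -5, -3; Σd² = 64
ρ = 1 − 6Σd² / [n(n²−1)] = 1 − 6×64 / (6×35) = 1 − 384/210 ≈ -0.829

-0.829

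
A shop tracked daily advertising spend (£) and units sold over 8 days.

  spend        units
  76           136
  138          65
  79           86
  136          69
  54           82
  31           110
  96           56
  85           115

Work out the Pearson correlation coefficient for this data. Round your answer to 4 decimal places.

-0.5550

n = 8, Σx = 695, Σy = 719, Σx² = 69875, Σy² = 70063, Σxy = 58473
nΣxy − ΣxΣy = 467784 − 499705 = -31921
nΣx² − (Σx)² = 559000 − 483025 = 75975; nΣy² − (Σy)² = 560504 − 516961 = 43543
r = -31921 / √(75975 × 43543) = -31921 / 57516.7752 ≈ -0.5550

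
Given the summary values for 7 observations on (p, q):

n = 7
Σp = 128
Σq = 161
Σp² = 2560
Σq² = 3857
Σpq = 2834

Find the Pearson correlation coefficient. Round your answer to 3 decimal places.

r = (nΣpq − ΣpΣq) / √[(nΣp² − (Σp)²)(nΣq² − (Σq)²)]
Numerator: 7×2834 − 128×161 = -770
Denominator: √[(17920 − 16384)(26999 − 25921)] = √[1536 × 1078] = 1286.7820
r = -770 / 1286.7820 ≈ -0.598

-0.598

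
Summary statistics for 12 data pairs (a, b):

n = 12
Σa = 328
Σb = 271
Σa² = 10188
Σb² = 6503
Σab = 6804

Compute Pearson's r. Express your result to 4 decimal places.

-0.8818

r = (nΣab − ΣaΣb) / √[(nΣa² − (Σa)²)(nΣb² − (Σb)²)]
Numerator: 12×6804 − 328×271 = -7240
Denominator: √[(122256 − 107584)(78036 − 73441)] = √[14672 × 4595] = 8210.8367
r = -7240 / 8210.8367 ≈ -0.8818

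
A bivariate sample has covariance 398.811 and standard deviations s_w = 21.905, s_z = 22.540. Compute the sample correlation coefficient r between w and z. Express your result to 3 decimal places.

0.808

r = Cov(w,z) / (s_w · s_z) = 398.811 / (21.905 × 22.540)
  = 398.811 / 493.7387 ≈ 0.808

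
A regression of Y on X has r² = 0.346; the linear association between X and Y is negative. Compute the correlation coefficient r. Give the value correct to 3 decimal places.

-0.588

|r| = √0.346 = 0.588
The association is negative, so r = −0.588.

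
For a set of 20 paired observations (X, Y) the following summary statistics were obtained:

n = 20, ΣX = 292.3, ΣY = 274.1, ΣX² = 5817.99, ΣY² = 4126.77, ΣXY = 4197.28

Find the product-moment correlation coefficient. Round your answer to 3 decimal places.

0.253

r = (nΣXY − ΣXΣY) / √[(nΣX² − (ΣX)²)(nΣY² − (ΣY)²)]
Numerator: 20×4197.28 − 292.3×274.1 = 3826.17
Denominator: √[(116359.8 − 85439.29)(82535.4 − 75130.81)] = √[30920.51 × 7404.59] = 15131.2160
r = 3826.17 / 15131.2160 ≈ 0.253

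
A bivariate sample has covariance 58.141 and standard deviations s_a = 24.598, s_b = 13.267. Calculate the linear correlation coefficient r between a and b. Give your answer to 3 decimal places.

0.178

r = Cov(a,b) / (s_a · s_b) = 58.141 / (24.598 × 13.267)
  = 58.141 / 326.3417 ≈ 0.178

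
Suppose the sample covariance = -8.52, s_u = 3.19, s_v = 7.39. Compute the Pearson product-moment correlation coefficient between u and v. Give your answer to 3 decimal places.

-0.361

r = Cov(u,v) / (s_u · s_v) = -8.52 / (3.19 × 7.39)
  = -8.52 / 23.5741 ≈ -0.361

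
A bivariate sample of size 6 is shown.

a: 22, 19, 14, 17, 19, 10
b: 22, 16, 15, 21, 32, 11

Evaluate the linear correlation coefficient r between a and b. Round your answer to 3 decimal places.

n = 6, Σa = 101, Σb = 117, Σa² = 1791, Σb² = 2551, Σab = 2073
nΣab − ΣaΣb = 12438 − 11817 = 621
nΣa² − (Σa)² = 10746 − 10201 = 545; nΣb² − (Σb)² = 15306 − 13689 = 1617
r = 621 / √(545 × 1617) = 621 / 938.7572 ≈ 0.662

0.662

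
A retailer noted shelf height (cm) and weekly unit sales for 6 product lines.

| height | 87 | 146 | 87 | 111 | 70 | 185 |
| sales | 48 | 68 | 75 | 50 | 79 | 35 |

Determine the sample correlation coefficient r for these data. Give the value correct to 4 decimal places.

n = 6, Σx = 686, Σy = 355, Σx² = 87900, Σy² = 22519, Σxy = 38184
nΣxy − ΣxΣy = 229104 − 243530 = -14426
nΣx² − (Σx)² = 527400 − 470596 = 56804; nΣy² − (Σy)² = 135114 − 126025 = 9089
r = -14426 / √(56804 × 9089) = -14426 / 22722.0500 ≈ -0.6349

-0.6349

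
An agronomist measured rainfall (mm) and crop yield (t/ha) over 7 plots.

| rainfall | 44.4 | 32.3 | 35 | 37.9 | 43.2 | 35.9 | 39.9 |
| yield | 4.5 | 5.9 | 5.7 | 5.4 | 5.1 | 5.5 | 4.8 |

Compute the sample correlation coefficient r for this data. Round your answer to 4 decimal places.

n = 7, Σx = 268.6, Σy = 36.9, Σx² = 10423.12, Σy² = 196.01, Σxy = 1403.82
nΣxy − ΣxΣy = 9826.74 − 9911.34 = -84.6
nΣx² − (Σx)² = 72961.84 − 72145.96 = 815.88; nΣy² − (Σy)² = 1372.07 − 1361.61 = 10.46
r = -84.6 / √(815.88 × 10.46) = -84.6 / 92.3802 ≈ -0.9158

-0.9158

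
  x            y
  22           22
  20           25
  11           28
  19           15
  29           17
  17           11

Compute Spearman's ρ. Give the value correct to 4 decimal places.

-0.0857

Rank x: 5, 4, 1, 3, 6, 2
Rank y: 4, 5, 6, 2, 3, 1
d = rank(x) − rank(y): 1, -1, -5, 1, 3, 1; Σd² = 38
ρ = 1 − 6Σd² / [n(n²−1)] = 1 − 6×38 / (6×35) = 1 − 228/210 ≈ -0.0857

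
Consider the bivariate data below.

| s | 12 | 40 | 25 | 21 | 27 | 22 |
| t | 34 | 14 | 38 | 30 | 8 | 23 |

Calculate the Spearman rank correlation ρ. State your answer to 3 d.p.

Rank s: 1, 6, 4, 2, 5, 3
Rank t: 5, 2, 6, 4, 1, 3
d = rank(s) − rank(t): -4, 4, -2, -2, 4, 0; Σd² = 56
ρ = 1 − 6Σd² / [n(n²−1)] = 1 − 6×56 / (6×35) = 1 − 336/210 ≈ -0.600

-0.600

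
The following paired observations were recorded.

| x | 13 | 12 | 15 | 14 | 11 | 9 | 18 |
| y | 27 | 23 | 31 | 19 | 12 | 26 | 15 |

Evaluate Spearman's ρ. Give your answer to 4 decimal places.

0.0714

Rank x: 4, 3, 6, 5, 2, 1, 7
Rank y: 6, 4, 7, 3, 1, 5, 2
d = rank(x) − rank(y): -2, -1, -1, 2, 1, -4, 5; Σd² = 52
ρ = 1 − 6Σd² / [n(n²−1)] = 1 − 6×52 / (7×48) = 1 − 312/336 ≈ 0.0714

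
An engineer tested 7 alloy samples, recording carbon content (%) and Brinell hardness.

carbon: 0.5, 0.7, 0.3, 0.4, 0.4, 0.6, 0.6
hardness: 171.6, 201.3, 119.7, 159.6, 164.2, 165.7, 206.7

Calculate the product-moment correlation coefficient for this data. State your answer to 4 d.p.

n = 7, Σx = 3.5, Σy = 1188.8, Σx² = 1.87, Σy² = 206911.52, Σxy = 615.58
nΣxy − ΣxΣy = 4309.06 − 4160.8 = 148.26
nΣx² − (Σx)² = 13.09 − 12.25 = 0.84; nΣy² − (Σy)² = 1448380.64 − 1413245.44 = 35135.2
r = 148.26 / √(0.84 × 35135.2) = 148.26 / 171.7951 ≈ 0.8630

0.8630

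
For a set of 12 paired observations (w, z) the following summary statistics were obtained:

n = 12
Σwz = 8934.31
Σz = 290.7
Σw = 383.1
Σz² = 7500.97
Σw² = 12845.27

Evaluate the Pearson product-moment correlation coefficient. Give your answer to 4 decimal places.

-0.6520

r = (nΣwz − ΣwΣz) / √[(nΣw² − (Σw)²)(nΣz² − (Σz)²)]
Numerator: 12×8934.31 − 383.1×290.7 = -4155.45
Denominator: √[(154143.24 − 146765.61)(90011.64 − 84506.49)] = √[7377.63 × 5505.15] = 6372.9867
r = -4155.45 / 6372.9867 ≈ -0.6520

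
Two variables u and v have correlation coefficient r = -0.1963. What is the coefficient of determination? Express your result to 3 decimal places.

0.039

r² = (-0.1963)² = 0.039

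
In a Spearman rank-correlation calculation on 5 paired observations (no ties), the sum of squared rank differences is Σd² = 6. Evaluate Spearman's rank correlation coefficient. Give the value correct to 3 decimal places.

ρ = 1 − 6Σd² / [n(n²−1)] = 1 − 6×6 / (5×24)
  = 1 − 36/120 = 1 − 0.3000 ≈ 0.700

0.700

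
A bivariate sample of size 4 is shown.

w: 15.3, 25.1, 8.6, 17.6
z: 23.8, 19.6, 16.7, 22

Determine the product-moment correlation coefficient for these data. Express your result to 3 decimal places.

0.318

n = 4, Σw = 66.6, Σz = 82.1, Σw² = 1247.82, Σz² = 1713.49, Σwz = 1386.92
nΣwz − ΣwΣz = 5547.68 − 5467.86 = 79.82
nΣw² − (Σw)² = 4991.28 − 4435.56 = 555.72; nΣz² − (Σz)² = 6853.96 − 6740.41 = 113.55
r = 79.82 / √(555.72 × 113.55) = 79.82 / 251.2011 ≈ 0.318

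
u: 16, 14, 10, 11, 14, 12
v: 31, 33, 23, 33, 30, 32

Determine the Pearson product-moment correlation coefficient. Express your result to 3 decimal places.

0.459

n = 6, Σu = 77, Σv = 182, Σu² = 1013, Σv² = 5592, Σuv = 2355
nΣuv − ΣuΣv = 14130 − 14014 = 116
nΣu² − (Σu)² = 6078 − 5929 = 149; nΣv² − (Σv)² = 33552 − 33124 = 428
r = 116 / √(149 × 428) = 116 / 252.5312 ≈ 0.459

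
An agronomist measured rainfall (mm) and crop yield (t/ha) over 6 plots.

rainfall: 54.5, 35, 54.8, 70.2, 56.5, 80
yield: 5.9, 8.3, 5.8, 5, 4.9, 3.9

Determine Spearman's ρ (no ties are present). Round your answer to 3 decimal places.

-0.943

Rank rainfall: 2, 1, 3, 5, 4, 6
Rank yield: 5, 6, 4, 3, 2, 1
d = rank(rainfall) − rank(yield): -3, -5, -1, 2, 2, 5; Σd² = 68
ρ = 1 − 6Σd² / [n(n²−1)] = 1 − 6×68 / (6×35) = 1 − 408/210 ≈ -0.943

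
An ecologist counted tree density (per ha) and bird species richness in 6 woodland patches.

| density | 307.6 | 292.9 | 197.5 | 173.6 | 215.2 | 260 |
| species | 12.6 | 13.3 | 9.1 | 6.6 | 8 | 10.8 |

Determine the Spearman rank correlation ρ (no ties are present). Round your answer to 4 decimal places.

Rank density: 6, 5, 2, 1, 3, 4
Rank species: 5, 6, 3, 1, 2, 4
d = rank(density) − rank(species): 1, -1, -1, 0, 1, 0; Σd² = 4
ρ = 1 − 6Σd² / [n(n²−1)] = 1 − 6×4 / (6×35) = 1 − 24/210 ≈ 0.8857

0.8857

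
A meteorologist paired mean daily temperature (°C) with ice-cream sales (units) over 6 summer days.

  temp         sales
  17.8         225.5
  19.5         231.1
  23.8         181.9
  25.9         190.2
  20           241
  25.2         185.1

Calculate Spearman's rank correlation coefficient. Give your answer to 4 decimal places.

Rank temp: 1, 2, 4, 6, 3, 5
Rank sales: 4, 5, 1, 3, 6, 2
d = rank(temp) − rank(sales): -3, -3, 3, 3, -3, 3; Σd² = 54
ρ = 1 − 6Σd² / [n(n²−1)] = 1 − 6×54 / (6×35) = 1 − 324/210 ≈ -0.5429

-0.5429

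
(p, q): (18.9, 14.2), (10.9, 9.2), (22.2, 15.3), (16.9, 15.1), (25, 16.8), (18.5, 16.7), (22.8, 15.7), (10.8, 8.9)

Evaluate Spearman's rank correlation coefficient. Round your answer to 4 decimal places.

Rank p: 5, 2, 6, 3, 8, 4, 7, 1
Rank q: 3, 2, 5, 4, 8, 7, 6, 1
d = rank(p) − rank(q): 2, 0, 1, -1, 0, -3, 1, 0; Σd² = 16
ρ = 1 − 6Σd² / [n(n²−1)] = 1 − 6×16 / (8×63) = 1 − 96/504 ≈ 0.8095

0.8095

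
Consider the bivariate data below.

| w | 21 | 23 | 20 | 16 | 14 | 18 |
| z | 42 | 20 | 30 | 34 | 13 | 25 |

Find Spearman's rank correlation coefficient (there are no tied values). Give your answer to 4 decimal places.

Rank w: 5, 6, 4, 2, 1, 3
Rank z: 6, 2, 4, 5, 1, 3
d = rank(w) − rank(z): -1, 4, 0, -3, 0, 0; Σd² = 26
ρ = 1 − 6Σd² / [n(n²−1)] = 1 − 6×26 / (6×35) = 1 − 156/210 ≈ 0.2571

0.2571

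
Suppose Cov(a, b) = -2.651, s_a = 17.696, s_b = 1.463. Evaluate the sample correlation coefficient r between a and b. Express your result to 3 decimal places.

r = Cov(a,b) / (s_a · s_b) = -2.651 / (17.696 × 1.463)
  = -2.651 / 25.8892 ≈ -0.102

-0.102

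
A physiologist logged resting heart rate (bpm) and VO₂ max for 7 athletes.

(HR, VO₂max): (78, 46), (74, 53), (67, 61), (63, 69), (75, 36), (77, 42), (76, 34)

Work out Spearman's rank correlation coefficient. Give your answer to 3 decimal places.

-0.679

Rank HR: 7, 3, 2, 1, 4, 6, 5
Rank VO₂max: 4, 5, 6, 7, 2, 3, 1
d = rank(HR) − rank(VO₂max): 3, -2, -4, -6, 2, 3, 4; Σd² = 94
ρ = 1 − 6Σd² / [n(n²−1)] = 1 − 6×94 / (7×48) = 1 − 564/336 ≈ -0.679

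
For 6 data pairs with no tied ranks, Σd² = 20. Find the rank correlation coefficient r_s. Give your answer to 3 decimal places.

0.429

ρ = 1 − 6Σd² / [n(n²−1)] = 1 − 6×20 / (6×35)
  = 1 − 120/210 = 1 − 0.5714 ≈ 0.429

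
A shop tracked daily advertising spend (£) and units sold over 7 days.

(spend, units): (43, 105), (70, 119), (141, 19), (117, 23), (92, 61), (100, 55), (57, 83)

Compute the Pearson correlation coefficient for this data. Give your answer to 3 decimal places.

-0.900

n = 7, Σx = 620, Σy = 465, Σx² = 62032, Σy² = 39711, Σxy = 34058
nΣxy − ΣxΣy = 238406 − 288300 = -49894
nΣx² − (Σx)² = 434224 − 384400 = 49824; nΣy² − (Σy)² = 277977 − 216225 = 61752
r = -49894 / √(49824 × 61752) = -49894 / 55468.2941 ≈ -0.900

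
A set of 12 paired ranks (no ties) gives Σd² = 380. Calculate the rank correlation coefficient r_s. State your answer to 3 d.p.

-0.329

ρ = 1 − 6Σd² / [n(n²−1)] = 1 − 6×380 / (12×143)
  = 1 − 2280/1716 = 1 − 1.3287 ≈ -0.329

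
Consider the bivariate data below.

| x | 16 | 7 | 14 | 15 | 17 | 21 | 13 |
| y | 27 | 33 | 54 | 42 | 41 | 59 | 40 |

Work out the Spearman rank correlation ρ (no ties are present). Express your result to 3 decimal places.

Rank x: 5, 1, 3, 4, 6, 7, 2
Rank y: 1, 2, 6, 5, 4, 7, 3
d = rank(x) − rank(y): 4, -1, -3, -1, 2, 0, -1; Σd² = 32
ρ = 1 − 6Σd² / [n(n²−1)] = 1 − 6×32 / (7×48) = 1 − 192/336 ≈ 0.429

0.429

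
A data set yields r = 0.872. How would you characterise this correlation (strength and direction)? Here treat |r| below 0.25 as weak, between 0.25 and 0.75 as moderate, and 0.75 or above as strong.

r = 0.872 > 0 so the relationship is positive.
|r| = 0.872, which falls in the strong range.

strong positive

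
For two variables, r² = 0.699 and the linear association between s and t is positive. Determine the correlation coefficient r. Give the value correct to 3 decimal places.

0.836

|r| = √0.699 = 0.836
The association is positive, so r = 0.836.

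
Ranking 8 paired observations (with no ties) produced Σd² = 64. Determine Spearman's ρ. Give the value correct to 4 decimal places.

0.2381

ρ = 1 − 6Σd² / [n(n²−1)] = 1 − 6×64 / (8×63)
  = 1 − 384/504 = 1 − 0.76190 ≈ 0.2381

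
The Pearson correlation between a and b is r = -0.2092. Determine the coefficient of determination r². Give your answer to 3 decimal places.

r² = (-0.2092)² = 0.044

0.044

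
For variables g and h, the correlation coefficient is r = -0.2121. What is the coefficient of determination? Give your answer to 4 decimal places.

0.0450

r² = (-0.2121)² = 0.0450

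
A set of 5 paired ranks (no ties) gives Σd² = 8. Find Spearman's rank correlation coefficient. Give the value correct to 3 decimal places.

0.600

ρ = 1 − 6Σd² / [n(n²−1)] = 1 − 6×8 / (5×24)
  = 1 − 48/120 = 1 − 0.4000 ≈ 0.600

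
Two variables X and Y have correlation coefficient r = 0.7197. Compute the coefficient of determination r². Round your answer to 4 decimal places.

0.5180

r² = (0.7197)² = 0.5180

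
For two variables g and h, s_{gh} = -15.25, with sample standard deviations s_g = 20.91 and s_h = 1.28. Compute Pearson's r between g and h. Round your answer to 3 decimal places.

-0.570

r = Cov(g,h) / (s_g · s_h) = -15.25 / (20.91 × 1.28)
  = -15.25 / 26.7648 ≈ -0.570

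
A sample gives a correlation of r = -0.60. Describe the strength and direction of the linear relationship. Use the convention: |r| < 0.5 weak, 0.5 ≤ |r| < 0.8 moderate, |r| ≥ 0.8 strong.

moderate negative

r = -0.60 < 0 so the relationship is negative.
|r| = 0.60, which falls in the moderate range.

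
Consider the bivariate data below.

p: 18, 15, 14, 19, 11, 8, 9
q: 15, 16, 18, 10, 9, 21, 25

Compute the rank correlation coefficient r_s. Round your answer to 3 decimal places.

Rank p: 6, 5, 4, 7, 3, 1, 2
Rank q: 3, 4, 5, 2, 1, 6, 7
d = rank(p) − rank(q): 3, 1, -1, 5, 2, -5, -5; Σd² = 90
ρ = 1 − 6Σd² / [n(n²−1)] = 1 − 6×90 / (7×48) = 1 − 540/336 ≈ -0.607

-0.607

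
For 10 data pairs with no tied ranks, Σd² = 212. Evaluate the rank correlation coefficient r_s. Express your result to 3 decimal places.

-0.285

ρ = 1 − 6Σd² / [n(n²−1)] = 1 − 6×212 / (10×99)
  = 1 − 1272/990 = 1 − 1.2848 ≈ -0.285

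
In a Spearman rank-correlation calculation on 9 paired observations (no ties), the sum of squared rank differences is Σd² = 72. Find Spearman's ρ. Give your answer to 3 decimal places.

ρ = 1 − 6Σd² / [n(n²−1)] = 1 − 6×72 / (9×80)
  = 1 − 432/720 = 1 − 0.6000 ≈ 0.400

0.400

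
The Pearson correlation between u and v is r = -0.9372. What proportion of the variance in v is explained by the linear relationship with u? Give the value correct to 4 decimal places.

r² = (-0.9372)² = 0.8783

0.8783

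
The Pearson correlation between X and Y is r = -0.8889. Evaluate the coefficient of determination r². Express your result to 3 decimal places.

0.790

r² = (-0.8889)² = 0.790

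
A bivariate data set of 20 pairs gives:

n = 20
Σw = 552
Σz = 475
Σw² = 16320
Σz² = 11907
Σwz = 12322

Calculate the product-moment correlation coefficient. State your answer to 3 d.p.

-0.956

r = (nΣwz − ΣwΣz) / √[(nΣw² − (Σw)²)(nΣz² − (Σz)²)]
Numerator: 20×12322 − 552×475 = -15760
Denominator: √[(326400 − 304704)(238140 − 225625)] = √[21696 × 12515] = 16478.0290
r = -15760 / 16478.0290 ≈ -0.956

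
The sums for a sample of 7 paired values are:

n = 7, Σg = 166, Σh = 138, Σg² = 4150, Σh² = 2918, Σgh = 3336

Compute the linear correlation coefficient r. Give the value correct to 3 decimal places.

r = (nΣgh − ΣgΣh) / √[(nΣg² − (Σg)²)(nΣh² − (Σh)²)]
Numerator: 7×3336 − 166×138 = 444
Denominator: √[(29050 − 27556)(20426 − 19044)] = √[1494 × 1382] = 1436.9092
r = 444 / 1436.9092 ≈ 0.309

0.309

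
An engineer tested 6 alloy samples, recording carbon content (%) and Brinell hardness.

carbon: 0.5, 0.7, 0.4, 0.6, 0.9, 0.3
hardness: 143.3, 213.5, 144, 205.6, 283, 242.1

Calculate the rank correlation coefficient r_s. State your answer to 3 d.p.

0.371

Rank carbon: 3, 5, 2, 4, 6, 1
Rank hardness: 1, 4, 2, 3, 6, 5
d = rank(carbon) − rank(hardness): 2, 1, 0, 1, 0, -4; Σd² = 22
ρ = 1 − 6Σd² / [n(n²−1)] = 1 − 6×22 / (6×35) = 1 − 132/210 ≈ 0.371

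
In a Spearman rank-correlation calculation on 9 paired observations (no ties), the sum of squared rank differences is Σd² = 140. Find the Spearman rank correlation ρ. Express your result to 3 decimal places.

-0.167

ρ = 1 − 6Σd² / [n(n²−1)] = 1 − 6×140 / (9×80)
  = 1 − 840/720 = 1 − 1.1667 ≈ -0.167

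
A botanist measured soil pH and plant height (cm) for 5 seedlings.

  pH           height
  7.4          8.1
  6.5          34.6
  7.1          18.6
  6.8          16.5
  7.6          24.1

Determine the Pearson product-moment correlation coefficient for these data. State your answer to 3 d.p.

-0.528

n = 5, Σx = 35.4, Σy = 101.9, Σx² = 251.42, Σy² = 2461.79, Σxy = 712.26
nΣxy − ΣxΣy = 3561.3 − 3607.26 = -45.96
nΣx² − (Σx)² = 1257.1 − 1253.16 = 3.94; nΣy² − (Σy)² = 12308.95 − 10383.61 = 1925.34
r = -45.96 / √(3.94 × 1925.34) = -45.96 / 87.0967 ≈ -0.528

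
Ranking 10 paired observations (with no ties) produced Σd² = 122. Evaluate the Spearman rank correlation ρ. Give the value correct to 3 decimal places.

ρ = 1 − 6Σd² / [n(n²−1)] = 1 − 6×122 / (10×99)
  = 1 − 732/990 = 1 − 0.7394 ≈ 0.261

0.261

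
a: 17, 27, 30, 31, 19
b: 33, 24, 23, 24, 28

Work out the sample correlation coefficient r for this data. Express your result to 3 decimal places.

n = 5, Σa = 124, Σb = 132, Σa² = 3240, Σb² = 3554, Σab = 3175
nΣab − ΣaΣb = 15875 − 16368 = -493
nΣa² − (Σa)² = 16200 − 15376 = 824; nΣb² − (Σb)² = 17770 − 17424 = 346
r = -493 / √(824 × 346) = -493 / 533.9513 ≈ -0.923

-0.923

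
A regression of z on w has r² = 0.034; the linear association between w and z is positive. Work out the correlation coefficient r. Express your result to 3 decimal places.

0.184

|r| = √0.034 = 0.184
The association is positive, so r = 0.184.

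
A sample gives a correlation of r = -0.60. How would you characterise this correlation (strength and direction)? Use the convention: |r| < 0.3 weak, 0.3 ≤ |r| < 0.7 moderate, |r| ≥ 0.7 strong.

moderate negative

r = -0.60 < 0 so the relationship is negative.
|r| = 0.60, which falls in the moderate range.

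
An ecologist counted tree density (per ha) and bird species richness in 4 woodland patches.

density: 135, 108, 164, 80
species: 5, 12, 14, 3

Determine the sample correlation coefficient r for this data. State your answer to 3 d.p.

n = 4, Σx = 487, Σy = 34, Σx² = 63185, Σy² = 374, Σxy = 4507
nΣxy − ΣxΣy = 18028 − 16558 = 1470
nΣx² − (Σx)² = 252740 − 237169 = 15571; nΣy² − (Σy)² = 1496 − 1156 = 340
r = 1470 / √(15571 × 340) = 1470 / 2300.8998 ≈ 0.639

0.639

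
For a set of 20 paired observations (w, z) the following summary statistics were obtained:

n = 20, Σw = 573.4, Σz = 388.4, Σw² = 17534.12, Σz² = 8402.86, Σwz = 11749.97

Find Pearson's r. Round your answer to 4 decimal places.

r = (nΣwz − ΣwΣz) / √[(nΣw² − (Σw)²)(nΣz² − (Σz)²)]
Numerator: 20×11749.97 − 573.4×388.4 = 12290.84
Denominator: √[(350682.4 − 328787.56)(168057.2 − 150854.56)] = √[21894.84 × 17202.64] = 19407.4483
r = 12290.84 / 19407.4483 ≈ 0.6333

0.6333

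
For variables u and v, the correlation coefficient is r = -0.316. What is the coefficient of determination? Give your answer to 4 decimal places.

r² = (-0.316)² = 0.0999

0.0999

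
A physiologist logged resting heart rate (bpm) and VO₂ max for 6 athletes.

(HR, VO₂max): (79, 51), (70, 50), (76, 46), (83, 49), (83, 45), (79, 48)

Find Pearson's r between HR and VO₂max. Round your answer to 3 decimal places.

-0.342

n = 6, Σx = 470, Σy = 289, Σx² = 36936, Σy² = 13947, Σxy = 22619
nΣxy − ΣxΣy = 135714 − 135830 = -116
nΣx² − (Σx)² = 221616 − 220900 = 716; nΣy² − (Σy)² = 83682 − 83521 = 161
r = -116 / √(716 × 161) = -116 / 339.5232 ≈ -0.342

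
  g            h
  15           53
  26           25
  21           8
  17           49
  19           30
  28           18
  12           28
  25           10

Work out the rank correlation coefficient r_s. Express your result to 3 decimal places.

Rank g: 2, 7, 5, 3, 4, 8, 1, 6
Rank h: 8, 4, 1, 7, 6, 3, 5, 2
d = rank(g) − rank(h): -6, 3, 4, -4, -2, 5, -4, 4; Σd² = 138
ρ = 1 − 6Σd² / [n(n²−1)] = 1 − 6×138 / (8×63) = 1 − 828/504 ≈ -0.643

-0.643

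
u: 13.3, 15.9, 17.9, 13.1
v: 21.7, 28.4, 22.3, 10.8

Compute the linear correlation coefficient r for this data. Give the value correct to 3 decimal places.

n = 4, Σu = 60.2, Σv = 83.2, Σu² = 921.72, Σv² = 1891.38, Σuv = 1280.82
nΣuv − ΣuΣv = 5123.28 − 5008.64 = 114.64
nΣu² − (Σu)² = 3686.88 − 3624.04 = 62.84; nΣv² − (Σv)² = 7565.52 − 6922.24 = 643.28
r = 114.64 / √(62.84 × 643.28) = 114.64 / 201.0565 ≈ 0.570

0.570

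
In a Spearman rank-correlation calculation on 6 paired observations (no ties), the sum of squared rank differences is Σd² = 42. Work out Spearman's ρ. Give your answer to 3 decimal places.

ρ = 1 − 6Σd² / [n(n²−1)] = 1 − 6×42 / (6×35)
  = 1 − 252/210 = 1 − 1.2000 ≈ -0.200

-0.200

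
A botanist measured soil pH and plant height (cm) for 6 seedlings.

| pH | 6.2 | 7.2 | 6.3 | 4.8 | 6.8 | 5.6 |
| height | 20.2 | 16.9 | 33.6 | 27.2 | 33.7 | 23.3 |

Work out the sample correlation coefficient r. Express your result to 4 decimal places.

-0.1286

n = 6, Σx = 36.9, Σy = 154.9, Σx² = 230.61, Σy² = 4241.03, Σxy = 948.8
nΣxy − ΣxΣy = 5692.8 − 5715.81 = -23.01
nΣx² − (Σx)² = 1383.66 − 1361.61 = 22.05; nΣy² − (Σy)² = 25446.18 − 23994.01 = 1452.17
r = -23.01 / √(22.05 × 1452.17) = -23.01 / 178.9423 ≈ -0.1286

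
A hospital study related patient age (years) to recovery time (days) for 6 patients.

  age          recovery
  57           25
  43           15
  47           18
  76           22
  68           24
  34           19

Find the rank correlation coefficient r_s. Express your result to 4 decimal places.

0.6000

Rank age: 4, 2, 3, 6, 5, 1
Rank recovery: 6, 1, 2, 4, 5, 3
d = rank(age) − rank(recovery): -2, 1, 1, 2, 0, -2; Σd² = 14
ρ = 1 − 6Σd² / [n(n²−1)] = 1 − 6×14 / (6×35) = 1 − 84/210 ≈ 0.6000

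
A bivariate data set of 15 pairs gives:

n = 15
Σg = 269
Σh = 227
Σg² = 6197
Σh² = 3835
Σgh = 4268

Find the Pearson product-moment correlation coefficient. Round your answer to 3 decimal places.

r = (nΣgh − ΣgΣh) / √[(nΣg² − (Σg)²)(nΣh² − (Σh)²)]
Numerator: 15×4268 − 269×227 = 2957
Denominator: √[(92955 − 72361)(57525 − 51529)] = √[20594 × 5996] = 11112.2286
r = 2957 / 11112.2286 ≈ 0.266

0.266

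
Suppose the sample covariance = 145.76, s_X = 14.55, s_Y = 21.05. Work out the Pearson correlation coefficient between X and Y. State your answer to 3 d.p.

0.476

r = Cov(X,Y) / (s_X · s_Y) = 145.76 / (14.55 × 21.05)
  = 145.76 / 306.2775 ≈ 0.476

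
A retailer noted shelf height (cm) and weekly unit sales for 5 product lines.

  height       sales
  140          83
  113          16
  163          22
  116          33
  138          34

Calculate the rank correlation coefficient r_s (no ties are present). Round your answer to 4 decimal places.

0.4000

Rank height: 4, 1, 5, 2, 3
Rank sales: 5, 1, 2, 3, 4
d = rank(height) − rank(sales): -1, 0, 3, -1, -1; Σd² = 12
ρ = 1 − 6Σd² / [n(n²−1)] = 1 − 6×12 / (5×24) = 1 − 72/120 ≈ 0.4000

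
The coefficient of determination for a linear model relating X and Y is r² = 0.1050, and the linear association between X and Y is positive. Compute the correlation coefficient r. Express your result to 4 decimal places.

|r| = √0.1050 = 0.3240
The association is positive, so r = 0.3240.

0.3240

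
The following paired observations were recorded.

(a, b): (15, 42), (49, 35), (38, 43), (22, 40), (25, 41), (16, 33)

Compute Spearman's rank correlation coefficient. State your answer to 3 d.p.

0.029

Rank a: 1, 6, 5, 3, 4, 2
Rank b: 5, 2, 6, 3, 4, 1
d = rank(a) − rank(b): -4, 4, -1, 0, 0, 1; Σd² = 34
ρ = 1 − 6Σd² / [n(n²−1)] = 1 − 6×34 / (6×35) = 1 − 204/210 ≈ 0.029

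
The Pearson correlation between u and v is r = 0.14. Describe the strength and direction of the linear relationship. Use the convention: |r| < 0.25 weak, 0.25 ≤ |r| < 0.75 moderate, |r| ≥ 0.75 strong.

weak positive

r = 0.14 > 0 so the relationship is positive.
|r| = 0.14, which falls in the weak range.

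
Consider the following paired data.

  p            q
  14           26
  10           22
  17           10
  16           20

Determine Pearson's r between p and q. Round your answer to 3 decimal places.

n = 4, Σp = 57, Σq = 78, Σp² = 841, Σq² = 1660, Σpq = 1074
nΣpq − ΣpΣq = 4296 − 4446 = -150
nΣp² − (Σp)² = 3364 − 3249 = 115; nΣq² − (Σq)² = 6640 − 6084 = 556
r = -150 / √(115 × 556) = -150 / 252.8636 ≈ -0.593

-0.593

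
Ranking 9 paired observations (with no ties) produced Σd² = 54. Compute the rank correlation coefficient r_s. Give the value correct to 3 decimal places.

ρ = 1 − 6Σd² / [n(n²−1)] = 1 − 6×54 / (9×80)
  = 1 − 324/720 = 1 − 0.4500 ≈ 0.550

0.550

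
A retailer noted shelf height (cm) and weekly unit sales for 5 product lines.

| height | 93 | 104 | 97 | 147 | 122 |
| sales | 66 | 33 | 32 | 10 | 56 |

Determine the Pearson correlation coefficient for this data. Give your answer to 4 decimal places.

n = 5, Σx = 563, Σy = 197, Σx² = 65367, Σy² = 9705, Σxy = 20976
nΣxy − ΣxΣy = 104880 − 110911 = -6031
nΣx² − (Σx)² = 326835 − 316969 = 9866; nΣy² − (Σy)² = 48525 − 38809 = 9716
r = -6031 / √(9866 × 9716) = -6031 / 9790.7127 ≈ -0.6160

-0.6160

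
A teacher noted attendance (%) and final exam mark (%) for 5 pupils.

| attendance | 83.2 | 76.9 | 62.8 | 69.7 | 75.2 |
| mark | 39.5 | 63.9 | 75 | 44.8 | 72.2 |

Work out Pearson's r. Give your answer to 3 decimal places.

n = 5, Σx = 367.8, Σy = 295.4, Σx² = 27292.82, Σy² = 18488.34, Σxy = 21462.31
nΣxy − ΣxΣy = 107311.55 − 108648.12 = -1336.57
nΣx² − (Σx)² = 136464.1 − 135276.84 = 1187.26; nΣy² − (Σy)² = 92441.7 − 87261.16 = 5180.54
r = -1336.57 / √(1187.26 × 5180.54) = -1336.57 / 2480.0500 ≈ -0.539

-0.539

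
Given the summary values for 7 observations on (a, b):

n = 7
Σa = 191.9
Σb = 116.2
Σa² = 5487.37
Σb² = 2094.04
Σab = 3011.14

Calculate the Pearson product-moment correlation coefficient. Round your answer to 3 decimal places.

r = (nΣab − ΣaΣb) / √[(nΣa² − (Σa)²)(nΣb² − (Σb)²)]
Numerator: 7×3011.14 − 191.9×116.2 = -1220.8
Denominator: √[(38411.59 − 36825.61)(14658.28 − 13502.44)] = √[1585.98 × 1155.84] = 1353.9347
r = -1220.8 / 1353.9347 ≈ -0.902

-0.902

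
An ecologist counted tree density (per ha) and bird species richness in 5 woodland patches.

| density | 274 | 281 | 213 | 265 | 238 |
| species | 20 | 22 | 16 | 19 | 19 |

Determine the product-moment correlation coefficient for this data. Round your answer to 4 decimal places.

0.9143

n = 5, Σx = 1271, Σy = 96, Σx² = 326275, Σy² = 1862, Σxy = 24627
nΣxy − ΣxΣy = 123135 − 122016 = 1119
nΣx² − (Σx)² = 1631375 − 1615441 = 15934; nΣy² − (Σy)² = 9310 − 9216 = 94
r = 1119 / √(15934 × 94) = 1119 / 1223.8448 ≈ 0.9143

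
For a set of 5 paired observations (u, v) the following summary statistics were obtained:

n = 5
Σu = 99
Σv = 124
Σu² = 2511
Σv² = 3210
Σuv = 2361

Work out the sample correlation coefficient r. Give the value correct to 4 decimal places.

-0.3457

r = (nΣuv − ΣuΣv) / √[(nΣu² − (Σu)²)(nΣv² − (Σv)²)]
Numerator: 5×2361 − 99×124 = -471
Denominator: √[(12555 − 9801)(16050 − 15376)] = √[2754 × 674] = 1362.4228
r = -471 / 1362.4228 ≈ -0.3457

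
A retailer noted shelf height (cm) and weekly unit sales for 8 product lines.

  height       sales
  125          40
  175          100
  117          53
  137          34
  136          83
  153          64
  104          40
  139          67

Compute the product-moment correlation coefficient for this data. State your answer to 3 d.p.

0.744

n = 8, Σx = 1086, Σy = 481, Σx² = 150750, Σy² = 32639, Σxy = 67912
nΣxy − ΣxΣy = 543296 − 522366 = 20930
nΣx² − (Σx)² = 1206000 − 1179396 = 26604; nΣy² − (Σy)² = 261112 − 231361 = 29751
r = 20930 / √(26604 × 29751) = 20930 / 28133.5317 ≈ 0.744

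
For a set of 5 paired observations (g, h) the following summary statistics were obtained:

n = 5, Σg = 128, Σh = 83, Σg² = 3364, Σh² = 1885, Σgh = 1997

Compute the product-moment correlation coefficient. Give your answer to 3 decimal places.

r = (nΣgh − ΣgΣh) / √[(nΣg² − (Σg)²)(nΣh² − (Σh)²)]
Numerator: 5×1997 − 128×83 = -639
Denominator: √[(16820 − 16384)(9425 − 6889)] = √[436 × 2536] = 1051.5208
r = -639 / 1051.5208 ≈ -0.608

-0.608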